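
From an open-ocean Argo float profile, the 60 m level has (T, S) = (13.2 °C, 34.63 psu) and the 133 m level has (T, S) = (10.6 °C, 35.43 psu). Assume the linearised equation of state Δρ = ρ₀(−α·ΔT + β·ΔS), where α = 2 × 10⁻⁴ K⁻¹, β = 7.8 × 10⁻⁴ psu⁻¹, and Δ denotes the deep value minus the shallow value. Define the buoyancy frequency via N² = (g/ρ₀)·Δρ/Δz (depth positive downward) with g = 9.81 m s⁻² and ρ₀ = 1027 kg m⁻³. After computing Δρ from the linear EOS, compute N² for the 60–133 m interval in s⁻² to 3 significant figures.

1.54 × 10⁻⁴ s⁻²

ΔT = -2.6 K, ΔS = +0.80 psu (deep − shallow).
Δρ/ρ₀ = −αΔT + βΔS = 5.20 × 10⁻⁴ + 6.24 × 10⁻⁴ = 1.144 × 10⁻³, so Δρ ≈ 1.175 kg m⁻³.
N² = (g/ρ₀)·Δρ/Δz = g·(Δρ/ρ₀)/Δz = 9.81 × 1.144 × 10⁻³ / 73 = 1.5373 × 10⁻⁴ s⁻² ≈ 1.54 × 10⁻⁴ s⁻².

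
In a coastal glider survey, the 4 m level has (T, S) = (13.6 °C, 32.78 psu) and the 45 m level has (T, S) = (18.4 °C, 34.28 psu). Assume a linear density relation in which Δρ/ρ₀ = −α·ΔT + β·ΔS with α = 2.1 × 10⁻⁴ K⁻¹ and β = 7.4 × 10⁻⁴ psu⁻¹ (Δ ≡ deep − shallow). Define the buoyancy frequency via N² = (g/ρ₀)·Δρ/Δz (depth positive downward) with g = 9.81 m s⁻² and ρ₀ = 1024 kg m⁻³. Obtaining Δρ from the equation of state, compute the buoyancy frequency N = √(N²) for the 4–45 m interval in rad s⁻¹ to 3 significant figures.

4.94 × 10⁻³ rad s⁻¹

ΔT = +4.8 K, ΔS = +1.50 psu (deep − shallow).
Δρ/ρ₀ = −αΔT + βΔS = -1.008 × 10⁻³ + 1.11 × 10⁻³ = 1.02 × 10⁻⁴, so Δρ ≈ 0.1044 kg m⁻³.
N² = (g/ρ₀)·Δρ/Δz = g·(Δρ/ρ₀)/Δz = 9.81 × 1.02 × 10⁻⁴ / 41 = 2.4405 × 10⁻⁵ s⁻².
N = √(2.4405 × 10⁻⁵) = 4.9401 × 10⁻³ rad s⁻¹ ≈ 4.94 × 10⁻³ rad s⁻¹.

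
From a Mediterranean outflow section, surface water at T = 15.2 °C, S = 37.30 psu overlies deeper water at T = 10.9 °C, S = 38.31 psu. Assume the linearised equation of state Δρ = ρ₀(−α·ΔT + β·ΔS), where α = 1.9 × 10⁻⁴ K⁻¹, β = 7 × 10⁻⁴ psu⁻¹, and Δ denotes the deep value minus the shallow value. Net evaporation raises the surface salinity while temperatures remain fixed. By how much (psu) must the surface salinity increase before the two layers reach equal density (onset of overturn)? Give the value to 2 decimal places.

Neutral buoyancy requires −α(T_deep − T_surf) + β(S_deep − S_surf′) = 0.
S_surf′ = S_deep − (α/β)·ΔT = 38.31 − (1.9 × 10⁻⁴/7 × 10⁻⁴)·(-4.3) = 39.4771 psu.
Increase required: 39.4771 − 37.30 = 2.1771 psu.

2.18 psu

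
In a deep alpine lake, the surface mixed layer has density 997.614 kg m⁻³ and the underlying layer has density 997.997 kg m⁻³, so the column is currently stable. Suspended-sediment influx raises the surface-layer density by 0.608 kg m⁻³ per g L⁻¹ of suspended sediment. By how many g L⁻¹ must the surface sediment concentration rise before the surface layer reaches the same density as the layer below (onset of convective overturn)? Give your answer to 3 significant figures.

Density deficit of the surface layer: 997.997 − 997.614 = 0.383 kg m⁻³.
Required change = 0.383 / 0.608 = 0.630 g L⁻¹.

0.630 g L⁻¹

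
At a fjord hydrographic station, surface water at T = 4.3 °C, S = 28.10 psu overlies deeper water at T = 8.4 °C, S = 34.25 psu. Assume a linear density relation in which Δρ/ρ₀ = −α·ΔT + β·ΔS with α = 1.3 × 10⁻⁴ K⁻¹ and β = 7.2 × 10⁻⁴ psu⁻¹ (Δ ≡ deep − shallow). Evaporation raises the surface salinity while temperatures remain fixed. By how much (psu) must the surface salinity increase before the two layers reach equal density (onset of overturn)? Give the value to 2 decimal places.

Neutral buoyancy requires −α(T_deep − T_surf) + β(S_deep − S_surf′) = 0.
S_surf′ = S_deep − (α/β)·ΔT = 34.25 − (1.3 × 10⁻⁴/7.2 × 10⁻⁴)·(+4.1) = 33.5097 psu.
Increase required: 33.5097 − 28.10 = 5.4097 psu.

5.41 psu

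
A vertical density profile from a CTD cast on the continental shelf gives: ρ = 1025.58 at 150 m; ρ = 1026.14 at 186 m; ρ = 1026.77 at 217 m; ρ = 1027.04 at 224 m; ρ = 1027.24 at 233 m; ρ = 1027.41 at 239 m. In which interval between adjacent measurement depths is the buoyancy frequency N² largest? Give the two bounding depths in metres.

217–224 m

Compute the density gradient over each adjacent pair:
  150–186 m: Δρ/Δz = 0.56/36 = 0.016 kg m⁻⁴
  186–217 m: Δρ/Δz = 0.63/31 = 0.020 kg m⁻⁴
  217–224 m: Δρ/Δz = 0.27/7 = 0.039 kg m⁻⁴
  224–233 m: Δρ/Δz = 0.20/9 = 0.022 kg m⁻⁴
  233–239 m: Δρ/Δz = 0.17/6 = 0.028 kg m⁻⁴
The largest gradient is in the 217–224 m interval — the pycnocline.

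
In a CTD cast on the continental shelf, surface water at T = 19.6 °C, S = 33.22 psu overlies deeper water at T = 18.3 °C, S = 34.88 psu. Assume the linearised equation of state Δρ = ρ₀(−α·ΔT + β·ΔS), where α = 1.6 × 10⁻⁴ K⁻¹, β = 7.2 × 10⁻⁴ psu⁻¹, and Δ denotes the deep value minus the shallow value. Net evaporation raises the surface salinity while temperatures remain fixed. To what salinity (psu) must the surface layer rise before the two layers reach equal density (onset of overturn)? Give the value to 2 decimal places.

35.17 psu

Neutral buoyancy requires −α(T_deep − T_surf) + β(S_deep − S_surf′) = 0.
S_surf′ = S_deep − (α/β)·ΔT = 34.88 − (1.6 × 10⁻⁴/7.2 × 10⁻⁴)·(-1.3) = 35.1689 psu.
Increase required: 35.1689 − 33.22 = 1.9489 psu.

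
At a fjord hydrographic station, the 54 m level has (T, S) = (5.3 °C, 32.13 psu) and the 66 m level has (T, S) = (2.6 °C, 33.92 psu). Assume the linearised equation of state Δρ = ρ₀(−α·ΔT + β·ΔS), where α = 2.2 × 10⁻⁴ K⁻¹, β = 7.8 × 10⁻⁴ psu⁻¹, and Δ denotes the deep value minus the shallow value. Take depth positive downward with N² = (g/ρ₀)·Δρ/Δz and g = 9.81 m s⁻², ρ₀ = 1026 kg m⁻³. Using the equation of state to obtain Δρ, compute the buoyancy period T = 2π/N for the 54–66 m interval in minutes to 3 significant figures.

2.60 min

ΔT = -2.7 K, ΔS = +1.79 psu (deep − shallow).
Δρ/ρ₀ = −αΔT + βΔS = 5.94 × 10⁻⁴ + 1.3962 × 10⁻³ = 1.9902 × 10⁻³, so Δρ ≈ 2.042 kg m⁻³.
N² = (g/ρ₀)·Δρ/Δz = g·(Δρ/ρ₀)/Δz = 9.81 × 1.9902 × 10⁻³ / 12 = 1.6270 × 10⁻³ s⁻².
N = √(1.6270 × 10⁻³) = 0.040336 rad s⁻¹ → T = 2π/N = 155.77 s = 2.5962 min ≈ 2.60 min.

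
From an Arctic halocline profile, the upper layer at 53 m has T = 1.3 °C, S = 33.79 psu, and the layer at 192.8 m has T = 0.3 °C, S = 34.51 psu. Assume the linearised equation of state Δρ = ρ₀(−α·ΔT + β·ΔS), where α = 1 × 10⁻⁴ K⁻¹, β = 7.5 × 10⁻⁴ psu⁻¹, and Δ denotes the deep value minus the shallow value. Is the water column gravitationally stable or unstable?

stable

ΔT = 0.3 − 1.3 = -1.0 K and ΔS = 34.51 − 33.79 = +0.72 psu (deep − shallow).
−αΔT = 1.00 × 10⁻⁴; βΔS = 5.40 × 10⁻⁴; sum Δρ/ρ₀ = 6.40 × 10⁻⁴.
Δρ/ρ₀ > 0, so Δρ > 0: deeper water is denser → statically stable.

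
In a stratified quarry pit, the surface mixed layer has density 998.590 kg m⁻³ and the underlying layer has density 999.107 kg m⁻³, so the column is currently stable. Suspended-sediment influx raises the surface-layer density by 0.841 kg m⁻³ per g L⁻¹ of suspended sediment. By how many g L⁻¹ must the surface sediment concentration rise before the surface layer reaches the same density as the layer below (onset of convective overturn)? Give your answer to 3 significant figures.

Density deficit of the surface layer: 999.107 − 998.590 = 0.517 kg m⁻³.
Required change = 0.517 / 0.841 = 0.615 g L⁻¹.

0.615 g L⁻¹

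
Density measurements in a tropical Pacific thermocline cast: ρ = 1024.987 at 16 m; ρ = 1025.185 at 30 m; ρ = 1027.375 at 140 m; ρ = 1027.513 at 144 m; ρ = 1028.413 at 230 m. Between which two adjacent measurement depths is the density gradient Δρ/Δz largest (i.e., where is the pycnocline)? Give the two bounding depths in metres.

Compute the density gradient over each adjacent pair:
  16–30 m: Δρ/Δz = 0.198/14 = 0.014 kg m⁻⁴
  30–140 m: Δρ/Δz = 2.190/110 = 0.020 kg m⁻⁴
  140–144 m: Δρ/Δz = 0.138/4 = 0.035 kg m⁻⁴
  144–230 m: Δρ/Δz = 0.900/86 = 0.010 kg m⁻⁴
The largest gradient is in the 140–144 m interval — the pycnocline.

140–144 m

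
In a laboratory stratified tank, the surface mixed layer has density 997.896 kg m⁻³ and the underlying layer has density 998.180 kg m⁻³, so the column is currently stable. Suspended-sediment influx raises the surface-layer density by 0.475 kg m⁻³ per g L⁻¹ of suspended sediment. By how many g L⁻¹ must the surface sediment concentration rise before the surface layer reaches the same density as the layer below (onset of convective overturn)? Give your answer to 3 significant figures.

Density deficit of the surface layer: 998.180 − 997.896 = 0.284 kg m⁻³.
Required change = 0.284 / 0.475 = 0.598 g L⁻¹.

0.598 g L⁻¹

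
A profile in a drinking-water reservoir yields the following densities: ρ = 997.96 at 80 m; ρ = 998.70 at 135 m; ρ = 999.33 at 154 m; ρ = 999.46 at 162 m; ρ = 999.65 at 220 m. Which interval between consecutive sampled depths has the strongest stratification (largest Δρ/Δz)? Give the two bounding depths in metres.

Compute the density gradient over each adjacent pair:
  80–135 m: Δρ/Δz = 0.74/55 = 0.013 kg m⁻⁴
  135–154 m: Δρ/Δz = 0.63/19 = 0.033 kg m⁻⁴
  154–162 m: Δρ/Δz = 0.13/8 = 0.016 kg m⁻⁴
  162–220 m: Δρ/Δz = 0.19/58 = 3.3 × 10⁻³ kg m⁻⁴
The largest gradient is in the 135–154 m interval — the pycnocline.

135–154 m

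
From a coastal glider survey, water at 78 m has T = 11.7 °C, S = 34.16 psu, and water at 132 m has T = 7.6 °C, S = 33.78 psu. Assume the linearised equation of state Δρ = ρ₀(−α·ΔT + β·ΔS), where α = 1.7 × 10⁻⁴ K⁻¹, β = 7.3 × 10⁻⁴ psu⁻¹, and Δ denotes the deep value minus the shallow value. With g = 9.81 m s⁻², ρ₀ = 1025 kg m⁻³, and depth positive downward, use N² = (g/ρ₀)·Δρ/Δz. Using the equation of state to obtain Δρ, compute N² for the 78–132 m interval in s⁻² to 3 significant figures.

ΔT = -4.1 K, ΔS = -0.38 psu (deep − shallow).
Δρ/ρ₀ = −αΔT + βΔS = 6.97 × 10⁻⁴ − 2.774 × 10⁻⁴ = 4.196 × 10⁻⁴, so Δρ ≈ 0.4301 kg m⁻³.
N² = (g/ρ₀)·Δρ/Δz = g·(Δρ/ρ₀)/Δz = 9.81 × 4.196 × 10⁻⁴ / 54 = 7.6227 × 10⁻⁵ s⁻² ≈ 7.62 × 10⁻⁵ s⁻².

7.62 × 10⁻⁵ s⁻²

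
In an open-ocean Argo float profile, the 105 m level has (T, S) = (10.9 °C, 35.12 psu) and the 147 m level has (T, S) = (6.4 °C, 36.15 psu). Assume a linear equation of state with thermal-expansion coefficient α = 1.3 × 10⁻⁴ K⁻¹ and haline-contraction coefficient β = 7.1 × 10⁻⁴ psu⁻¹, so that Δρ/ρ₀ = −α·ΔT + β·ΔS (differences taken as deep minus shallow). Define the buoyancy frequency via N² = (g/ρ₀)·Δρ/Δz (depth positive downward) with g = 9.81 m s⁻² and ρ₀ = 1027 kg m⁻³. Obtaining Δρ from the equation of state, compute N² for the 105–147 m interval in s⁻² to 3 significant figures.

ΔT = -4.5 K, ΔS = +1.03 psu (deep − shallow).
Δρ/ρ₀ = −αΔT + βΔS = 5.85 × 10⁻⁴ + 7.313 × 10⁻⁴ = 1.3163 × 10⁻³, so Δρ ≈ 1.352 kg m⁻³.
N² = (g/ρ₀)·Δρ/Δz = g·(Δρ/ρ₀)/Δz = 9.81 × 1.3163 × 10⁻³ / 42 = 3.0745 × 10⁻⁴ s⁻² ≈ 3.07 × 10⁻⁴ s⁻².

3.07 × 10⁻⁴ s⁻²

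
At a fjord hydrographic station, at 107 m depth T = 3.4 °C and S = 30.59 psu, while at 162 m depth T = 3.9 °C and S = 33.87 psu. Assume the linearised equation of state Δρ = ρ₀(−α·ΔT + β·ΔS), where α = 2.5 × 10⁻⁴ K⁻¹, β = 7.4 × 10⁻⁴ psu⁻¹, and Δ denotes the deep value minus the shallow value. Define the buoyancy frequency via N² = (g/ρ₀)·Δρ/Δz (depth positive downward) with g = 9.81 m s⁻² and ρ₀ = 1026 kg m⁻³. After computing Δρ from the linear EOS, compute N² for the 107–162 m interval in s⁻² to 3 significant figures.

ΔT = +0.5 K, ΔS = +3.28 psu (deep − shallow).
Δρ/ρ₀ = −αΔT + βΔS = -1.25 × 10⁻⁴ + 2.4272 × 10⁻³ = 2.3022 × 10⁻³, so Δρ ≈ 2.362 kg m⁻³.
N² = (g/ρ₀)·Δρ/Δz = g·(Δρ/ρ₀)/Δz = 9.81 × 2.3022 × 10⁻³ / 55 = 4.1063 × 10⁻⁴ s⁻² ≈ 4.11 × 10⁻⁴ s⁻².

4.11 × 10⁻⁴ s⁻²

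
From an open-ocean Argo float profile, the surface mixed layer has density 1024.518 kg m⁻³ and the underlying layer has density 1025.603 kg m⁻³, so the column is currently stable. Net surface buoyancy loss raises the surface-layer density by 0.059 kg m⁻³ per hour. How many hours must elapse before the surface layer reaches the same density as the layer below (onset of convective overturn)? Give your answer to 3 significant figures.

18.4 hours

Density deficit of the surface layer: 1025.603 − 1024.518 = 1.085 kg m⁻³.
Required change = 1.085 / 0.059 = 18.4 hours.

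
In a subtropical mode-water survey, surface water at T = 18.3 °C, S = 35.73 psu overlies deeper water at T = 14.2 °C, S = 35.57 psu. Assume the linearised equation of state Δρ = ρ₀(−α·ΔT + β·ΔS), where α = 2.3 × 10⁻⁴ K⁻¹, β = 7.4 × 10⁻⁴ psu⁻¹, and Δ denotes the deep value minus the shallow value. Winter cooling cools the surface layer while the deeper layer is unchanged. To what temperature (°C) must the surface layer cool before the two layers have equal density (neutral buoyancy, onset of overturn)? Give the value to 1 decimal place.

14.7 °C

Neutral buoyancy requires Δρ = 0, i.e. −α(T_deep − T_surf′) + β(S_deep − S_surf) = 0.
T_surf′ = T_deep − (β/α)·ΔS = 14.2 − (7.4 × 10⁻⁴/2.3 × 10⁻⁴)·(-0.16) = 14.715 °C.
Cooling required: 18.3 − (14.715) = 3.585 °C.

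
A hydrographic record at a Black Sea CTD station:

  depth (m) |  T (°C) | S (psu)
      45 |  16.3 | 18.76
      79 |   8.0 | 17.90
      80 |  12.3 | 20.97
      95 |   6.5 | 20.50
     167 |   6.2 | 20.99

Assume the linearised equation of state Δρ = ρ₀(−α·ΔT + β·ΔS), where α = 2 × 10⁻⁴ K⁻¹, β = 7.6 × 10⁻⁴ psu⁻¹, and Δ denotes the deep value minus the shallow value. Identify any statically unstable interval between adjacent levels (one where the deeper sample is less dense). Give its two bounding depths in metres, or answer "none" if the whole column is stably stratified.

Evaluate Δρ/ρ₀ = −αΔT + βΔS across each adjacent pair:
  45–79 m: −αΔT+βΔS = −(2 × 10⁻⁴)(-8.3)+(7.6 × 10⁻⁴)(-0.86) = 1.0 × 10⁻³ → stable
  79–80 m: −αΔT+βΔS = −(2 × 10⁻⁴)(+4.3)+(7.6 × 10⁻⁴)(+3.07) = 1.5 × 10⁻³ → stable
  80–95 m: −αΔT+βΔS = −(2 × 10⁻⁴)(-5.8)+(7.6 × 10⁻⁴)(-0.47) = 8.0 × 10⁻⁴ → stable
  95–167 m: −αΔT+βΔS = −(2 × 10⁻⁴)(-0.3)+(7.6 × 10⁻⁴)(+0.49) = 4.3 × 10⁻⁴ → stable
Every interval has Δρ > 0: the column is stably stratified throughout.

none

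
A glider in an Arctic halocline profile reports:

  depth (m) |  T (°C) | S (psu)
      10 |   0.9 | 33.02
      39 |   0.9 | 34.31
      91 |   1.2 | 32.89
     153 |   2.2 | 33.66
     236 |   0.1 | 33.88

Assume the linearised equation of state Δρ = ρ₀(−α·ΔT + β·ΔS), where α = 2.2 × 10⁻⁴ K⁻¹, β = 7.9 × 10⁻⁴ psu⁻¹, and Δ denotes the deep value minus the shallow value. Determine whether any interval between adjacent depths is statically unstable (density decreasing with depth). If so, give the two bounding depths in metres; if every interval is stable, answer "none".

39–91 m

Evaluate Δρ/ρ₀ = −αΔT + βΔS across each adjacent pair:
  10–39 m: −αΔT+βΔS = −(2.2 × 10⁻⁴)(+0.0)+(7.9 × 10⁻⁴)(+1.29) = 1.0 × 10⁻³ → stable
  39–91 m: −αΔT+βΔS = −(2.2 × 10⁻⁴)(+0.3)+(7.9 × 10⁻⁴)(-1.42) = -1.2 × 10⁻³ → UNSTABLE
  91–153 m: −αΔT+βΔS = −(2.2 × 10⁻⁴)(+1.0)+(7.9 × 10⁻⁴)(+0.77) = 3.9 × 10⁻⁴ → stable
  153–236 m: −αΔT+βΔS = −(2.2 × 10⁻⁴)(-2.1)+(7.9 × 10⁻⁴)(+0.22) = 6.4 × 10⁻⁴ → stable
The 39–91 m interval has Δρ < 0: lighter water underlies denser water.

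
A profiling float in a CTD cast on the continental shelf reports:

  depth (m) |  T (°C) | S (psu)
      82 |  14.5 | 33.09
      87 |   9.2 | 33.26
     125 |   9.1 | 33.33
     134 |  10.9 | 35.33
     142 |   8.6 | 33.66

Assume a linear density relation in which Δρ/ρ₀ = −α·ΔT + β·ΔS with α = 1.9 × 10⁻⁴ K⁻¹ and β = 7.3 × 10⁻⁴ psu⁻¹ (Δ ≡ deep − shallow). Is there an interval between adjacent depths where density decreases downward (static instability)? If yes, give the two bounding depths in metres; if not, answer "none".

134–142 m

Evaluate Δρ/ρ₀ = −αΔT + βΔS across each adjacent pair:
  82–87 m: −αΔT+βΔS = −(1.9 × 10⁻⁴)(-5.3)+(7.3 × 10⁻⁴)(+0.17) = 1.1 × 10⁻³ → stable
  87–125 m: −αΔT+βΔS = −(1.9 × 10⁻⁴)(-0.1)+(7.3 × 10⁻⁴)(+0.07) = 7.0 × 10⁻⁵ → stable
  125–134 m: −αΔT+βΔS = −(1.9 × 10⁻⁴)(+1.8)+(7.3 × 10⁻⁴)(+2.00) = 1.1 × 10⁻³ → stable
  134–142 m: −αΔT+βΔS = −(1.9 × 10⁻⁴)(-2.3)+(7.3 × 10⁻⁴)(-1.67) = -7.8 × 10⁻⁴ → UNSTABLE
The 134–142 m interval has Δρ < 0: lighter water underlies denser water.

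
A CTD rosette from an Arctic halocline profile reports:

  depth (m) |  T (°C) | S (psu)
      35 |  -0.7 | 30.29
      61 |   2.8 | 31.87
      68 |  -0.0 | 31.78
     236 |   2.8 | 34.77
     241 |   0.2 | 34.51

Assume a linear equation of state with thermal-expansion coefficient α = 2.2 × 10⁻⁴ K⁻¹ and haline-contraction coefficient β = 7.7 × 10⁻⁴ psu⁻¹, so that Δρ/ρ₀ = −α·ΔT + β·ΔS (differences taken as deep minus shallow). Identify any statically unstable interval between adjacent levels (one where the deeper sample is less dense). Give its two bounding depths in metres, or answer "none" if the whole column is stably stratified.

none

Evaluate Δρ/ρ₀ = −αΔT + βΔS across each adjacent pair:
  35–61 m: −αΔT+βΔS = −(2.2 × 10⁻⁴)(+3.5)+(7.7 × 10⁻⁴)(+1.58) = 4.5 × 10⁻⁴ → stable
  61–68 m: −αΔT+βΔS = −(2.2 × 10⁻⁴)(-2.8)+(7.7 × 10⁻⁴)(-0.09) = 5.5 × 10⁻⁴ → stable
  68–236 m: −αΔT+βΔS = −(2.2 × 10⁻⁴)(+2.8)+(7.7 × 10⁻⁴)(+2.99) = 1.7 × 10⁻³ → stable
  236–241 m: −αΔT+βΔS = −(2.2 × 10⁻⁴)(-2.6)+(7.7 × 10⁻⁴)(-0.26) = 3.7 × 10⁻⁴ → stable
Every interval has Δρ > 0: the column is stably stratified throughout.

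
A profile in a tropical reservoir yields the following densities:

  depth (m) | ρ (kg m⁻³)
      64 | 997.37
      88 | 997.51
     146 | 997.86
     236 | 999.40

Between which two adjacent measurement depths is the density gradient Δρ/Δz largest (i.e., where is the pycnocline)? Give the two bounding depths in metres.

Compute the density gradient over each adjacent pair:
  64–88 m: Δρ/Δz = 0.14/24 = 5.8 × 10⁻³ kg m⁻⁴
  88–146 m: Δρ/Δz = 0.35/58 = 6.0 × 10⁻³ kg m⁻⁴
  146–236 m: Δρ/Δz = 1.54/90 = 0.017 kg m⁻⁴
The largest gradient is in the 146–236 m interval — the pycnocline.

146–236 m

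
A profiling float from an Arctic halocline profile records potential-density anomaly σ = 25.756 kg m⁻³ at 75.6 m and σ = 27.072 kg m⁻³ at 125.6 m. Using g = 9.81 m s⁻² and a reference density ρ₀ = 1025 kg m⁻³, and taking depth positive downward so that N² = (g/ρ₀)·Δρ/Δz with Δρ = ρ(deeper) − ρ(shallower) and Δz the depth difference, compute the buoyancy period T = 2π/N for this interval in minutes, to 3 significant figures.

Δρ = 1027.072 − 1025.756 = 1.316 kg m⁻³ over Δz = 125.6 − 75.6 = 50 m.
N² = (9.81/1025) × (1.316/50) = 2.5190 × 10⁻⁴ s⁻².
N = √(2.5190 × 10⁻⁴) = 0.015871 rad s⁻¹, so T = 2π/N = 395.89 s = 6.5982 min ≈ 6.60 min.

6.60 min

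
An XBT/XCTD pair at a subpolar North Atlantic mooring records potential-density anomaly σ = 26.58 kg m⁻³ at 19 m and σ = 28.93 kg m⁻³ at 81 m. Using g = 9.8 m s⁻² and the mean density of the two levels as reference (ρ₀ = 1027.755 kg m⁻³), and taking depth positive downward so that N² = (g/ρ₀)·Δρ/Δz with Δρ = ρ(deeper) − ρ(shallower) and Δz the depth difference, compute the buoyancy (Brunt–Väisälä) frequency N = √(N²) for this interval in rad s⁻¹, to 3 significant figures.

0.0190 rad s⁻¹

Δρ = 1028.93 − 1026.58 = 2.35 kg m⁻³ over Δz = 81 − 19 = 62 m.
N² = (9.8/1027.755) × (2.35/62) = 3.6142 × 10⁻⁴ s⁻².
N = √(3.6142 × 10⁻⁴) = 0.019011 rad s⁻¹ ≈ 0.0190 rad s⁻¹.
Since Δρ > 0 the layer is stably stratified.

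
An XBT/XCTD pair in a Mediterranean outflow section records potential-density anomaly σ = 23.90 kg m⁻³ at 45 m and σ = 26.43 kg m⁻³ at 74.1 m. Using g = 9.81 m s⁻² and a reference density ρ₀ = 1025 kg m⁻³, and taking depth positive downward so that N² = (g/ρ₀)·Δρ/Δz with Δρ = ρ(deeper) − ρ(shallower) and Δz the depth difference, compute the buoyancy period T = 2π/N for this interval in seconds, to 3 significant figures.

Δρ = 1026.43 − 1023.90 = 2.53 kg m⁻³ over Δz = 74.1 − 45 = 29.1 m.
N² = (9.81/1025) × (2.53/29.1) = 8.3209 × 10⁻⁴ s⁻².
N = √(8.3209 × 10⁻⁴) = 0.028846 rad s⁻¹, so T = 2π/N = 217.82 s ≈ 218 s.

218 s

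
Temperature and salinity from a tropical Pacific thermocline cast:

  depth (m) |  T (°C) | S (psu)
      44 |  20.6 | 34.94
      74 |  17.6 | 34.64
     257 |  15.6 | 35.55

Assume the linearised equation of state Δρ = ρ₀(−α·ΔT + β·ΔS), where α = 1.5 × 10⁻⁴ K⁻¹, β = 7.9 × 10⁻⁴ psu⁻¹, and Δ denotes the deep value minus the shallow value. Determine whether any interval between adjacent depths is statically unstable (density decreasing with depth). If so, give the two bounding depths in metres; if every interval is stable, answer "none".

none

Evaluate Δρ/ρ₀ = −αΔT + βΔS across each adjacent pair:
  44–74 m: −αΔT+βΔS = −(1.5 × 10⁻⁴)(-3.0)+(7.9 × 10⁻⁴)(-0.30) = 2.1 × 10⁻⁴ → stable
  74–257 m: −αΔT+βΔS = −(1.5 × 10⁻⁴)(-2.0)+(7.9 × 10⁻⁴)(+0.91) = 1.0 × 10⁻³ → stable
Every interval has Δρ > 0: the column is stably stratified throughout.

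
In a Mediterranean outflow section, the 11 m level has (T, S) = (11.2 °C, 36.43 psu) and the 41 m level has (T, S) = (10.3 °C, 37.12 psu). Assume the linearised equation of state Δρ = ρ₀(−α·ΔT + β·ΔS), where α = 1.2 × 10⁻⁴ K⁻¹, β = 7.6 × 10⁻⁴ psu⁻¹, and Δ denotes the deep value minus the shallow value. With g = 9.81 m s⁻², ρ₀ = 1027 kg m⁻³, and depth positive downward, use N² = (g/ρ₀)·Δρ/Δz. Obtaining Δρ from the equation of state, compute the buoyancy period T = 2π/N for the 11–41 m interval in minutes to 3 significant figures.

7.28 min

ΔT = -0.9 K, ΔS = +0.69 psu (deep − shallow).
Δρ/ρ₀ = −αΔT + βΔS = 1.08 × 10⁻⁴ + 5.244 × 10⁻⁴ = 6.324 × 10⁻⁴, so Δρ ≈ 0.6495 kg m⁻³.
N² = (g/ρ₀)·Δρ/Δz = g·(Δρ/ρ₀)/Δz = 9.81 × 6.324 × 10⁻⁴ / 30 = 2.0679 × 10⁻⁴ s⁻².
N = √(2.0679 × 10⁻⁴) = 0.014380 rad s⁻¹ → T = 2π/N = 436.94 s = 7.2823 min ≈ 7.28 min.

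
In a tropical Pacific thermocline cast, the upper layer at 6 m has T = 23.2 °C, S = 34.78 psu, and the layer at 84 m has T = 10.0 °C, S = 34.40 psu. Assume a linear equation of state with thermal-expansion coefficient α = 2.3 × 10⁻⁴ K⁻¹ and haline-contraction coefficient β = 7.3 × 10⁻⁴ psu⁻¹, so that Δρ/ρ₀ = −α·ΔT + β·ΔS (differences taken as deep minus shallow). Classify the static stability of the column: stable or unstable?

ΔT = 10.0 − 23.2 = -13.2 K and ΔS = 34.40 − 34.78 = -0.38 psu (deep − shallow).
−αΔT = 3.036 × 10⁻³; βΔS = -2.774 × 10⁻⁴; sum Δρ/ρ₀ = 2.7586 × 10⁻³.
Δρ/ρ₀ > 0, so Δρ > 0: deeper water is denser → statically stable.

stable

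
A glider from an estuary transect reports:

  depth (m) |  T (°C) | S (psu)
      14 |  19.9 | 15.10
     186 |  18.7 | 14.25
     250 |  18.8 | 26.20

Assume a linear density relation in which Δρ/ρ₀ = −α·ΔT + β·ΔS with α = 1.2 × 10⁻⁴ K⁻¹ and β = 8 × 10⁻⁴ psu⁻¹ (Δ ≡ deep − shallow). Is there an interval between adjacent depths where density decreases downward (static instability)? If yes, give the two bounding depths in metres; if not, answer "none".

Evaluate Δρ/ρ₀ = −αΔT + βΔS across each adjacent pair:
  14–186 m: −αΔT+βΔS = −(1.2 × 10⁻⁴)(-1.2)+(8 × 10⁻⁴)(-0.85) = -5.4 × 10⁻⁴ → UNSTABLE
  186–250 m: −αΔT+βΔS = −(1.2 × 10⁻⁴)(+0.1)+(8 × 10⁻⁴)(+11.95) = 9.5 × 10⁻³ → stable
The 14–186 m interval has Δρ < 0: lighter water underlies denser water.

14–186 m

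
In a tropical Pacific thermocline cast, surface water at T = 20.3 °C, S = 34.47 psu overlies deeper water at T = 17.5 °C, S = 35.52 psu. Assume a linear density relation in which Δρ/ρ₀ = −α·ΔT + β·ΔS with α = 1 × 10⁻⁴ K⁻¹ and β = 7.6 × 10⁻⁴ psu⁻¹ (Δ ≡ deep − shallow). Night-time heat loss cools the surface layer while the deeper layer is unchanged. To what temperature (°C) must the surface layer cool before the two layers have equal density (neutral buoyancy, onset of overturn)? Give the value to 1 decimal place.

Neutral buoyancy requires Δρ = 0, i.e. −α(T_deep − T_surf′) + β(S_deep − S_surf) = 0.
T_surf′ = T_deep − (β/α)·ΔS = 17.5 − (7.6 × 10⁻⁴/1 × 10⁻⁴)·(+1.05) = 9.520 °C.
Cooling required: 20.3 − (9.520) = 10.780 °C.

9.5 °C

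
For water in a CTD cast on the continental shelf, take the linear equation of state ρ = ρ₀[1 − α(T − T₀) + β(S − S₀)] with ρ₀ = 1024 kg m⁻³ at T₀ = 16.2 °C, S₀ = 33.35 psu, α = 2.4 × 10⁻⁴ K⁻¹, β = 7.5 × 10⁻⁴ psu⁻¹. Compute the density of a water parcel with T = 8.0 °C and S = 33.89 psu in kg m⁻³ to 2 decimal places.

T − T₀ = -8.2 K, S − S₀ = +0.54 psu.
Bracket = 1 − α·(-8.2) + β·(+0.54) = 1 + (2.373 × 10⁻³) = 1.0023730.
ρ = 1024 × 1.0023730 = 1026.43 kg m⁻³.

1026.43 kg m⁻³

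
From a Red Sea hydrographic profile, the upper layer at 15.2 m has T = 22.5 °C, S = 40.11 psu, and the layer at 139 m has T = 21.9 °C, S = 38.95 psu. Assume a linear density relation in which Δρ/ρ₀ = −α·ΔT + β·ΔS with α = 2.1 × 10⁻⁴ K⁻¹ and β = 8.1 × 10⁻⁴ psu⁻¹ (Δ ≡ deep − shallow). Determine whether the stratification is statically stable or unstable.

unstable

ΔT = 21.9 − 22.5 = -0.6 K and ΔS = 38.95 − 40.11 = -1.16 psu (deep − shallow).
−αΔT = 1.26 × 10⁻⁴; βΔS = -9.396 × 10⁻⁴; sum Δρ/ρ₀ = -8.136 × 10⁻⁴.
Δρ/ρ₀ < 0, so Δρ < 0: deeper water is lighter → statically unstable; the column would overturn.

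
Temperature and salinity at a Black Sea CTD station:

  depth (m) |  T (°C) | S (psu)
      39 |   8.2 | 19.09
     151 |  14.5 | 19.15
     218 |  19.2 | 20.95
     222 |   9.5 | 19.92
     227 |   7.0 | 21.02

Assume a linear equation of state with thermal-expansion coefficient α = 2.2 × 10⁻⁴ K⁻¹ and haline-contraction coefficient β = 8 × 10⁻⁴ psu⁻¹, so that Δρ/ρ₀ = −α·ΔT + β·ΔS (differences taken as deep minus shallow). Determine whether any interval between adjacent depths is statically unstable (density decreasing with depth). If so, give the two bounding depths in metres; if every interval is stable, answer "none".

39–151 m

Evaluate Δρ/ρ₀ = −αΔT + βΔS across each adjacent pair:
  39–151 m: −αΔT+βΔS = −(2.2 × 10⁻⁴)(+6.3)+(8 × 10⁻⁴)(+0.06) = -1.3 × 10⁻³ → UNSTABLE
  151–218 m: −αΔT+βΔS = −(2.2 × 10⁻⁴)(+4.7)+(8 × 10⁻⁴)(+1.80) = 4.1 × 10⁻⁴ → stable
  218–222 m: −αΔT+βΔS = −(2.2 × 10⁻⁴)(-9.7)+(8 × 10⁻⁴)(-1.03) = 1.3 × 10⁻³ → stable
  222–227 m: −αΔT+βΔS = −(2.2 × 10⁻⁴)(-2.5)+(8 × 10⁻⁴)(+1.10) = 1.4 × 10⁻³ → stable
The 39–151 m interval has Δρ < 0: lighter water underlies denser water.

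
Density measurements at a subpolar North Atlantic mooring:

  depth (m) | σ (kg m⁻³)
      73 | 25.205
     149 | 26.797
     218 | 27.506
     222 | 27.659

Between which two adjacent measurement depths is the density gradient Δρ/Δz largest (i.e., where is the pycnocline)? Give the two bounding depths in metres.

Compute the density gradient over each adjacent pair:
  73–149 m: Δρ/Δz = 1.592/76 = 0.021 kg m⁻⁴
  149–218 m: Δρ/Δz = 0.709/69 = 0.010 kg m⁻⁴
  218–222 m: Δρ/Δz = 0.153/4 = 0.038 kg m⁻⁴
The largest gradient is in the 218–222 m interval — the pycnocline.

218–222 m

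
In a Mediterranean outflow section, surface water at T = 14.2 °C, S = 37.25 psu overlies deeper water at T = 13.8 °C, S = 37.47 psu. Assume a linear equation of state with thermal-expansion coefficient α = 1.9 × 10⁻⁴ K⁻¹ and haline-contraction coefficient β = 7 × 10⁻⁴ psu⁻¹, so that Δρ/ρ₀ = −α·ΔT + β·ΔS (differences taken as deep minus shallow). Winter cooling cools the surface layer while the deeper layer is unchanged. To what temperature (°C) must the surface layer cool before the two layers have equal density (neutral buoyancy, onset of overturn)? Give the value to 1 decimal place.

Neutral buoyancy requires Δρ = 0, i.e. −α(T_deep − T_surf′) + β(S_deep − S_surf) = 0.
T_surf′ = T_deep − (β/α)·ΔS = 13.8 − (7 × 10⁻⁴/1.9 × 10⁻⁴)·(+0.22) = 12.989 °C.
Cooling required: 14.2 − (12.989) = 1.211 °C.

13.0 °C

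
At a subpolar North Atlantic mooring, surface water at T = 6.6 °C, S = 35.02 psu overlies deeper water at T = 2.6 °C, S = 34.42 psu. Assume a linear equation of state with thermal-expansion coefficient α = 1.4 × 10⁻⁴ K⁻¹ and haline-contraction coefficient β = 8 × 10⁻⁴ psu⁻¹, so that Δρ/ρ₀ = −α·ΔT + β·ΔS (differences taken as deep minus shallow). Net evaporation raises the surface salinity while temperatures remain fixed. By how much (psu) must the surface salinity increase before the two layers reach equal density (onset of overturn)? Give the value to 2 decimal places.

Neutral buoyancy requires −α(T_deep − T_surf) + β(S_deep − S_surf′) = 0.
S_surf′ = S_deep − (α/β)·ΔT = 34.42 − (1.4 × 10⁻⁴/8 × 10⁻⁴)·(-4.0) = 35.1200 psu.
Increase required: 35.1200 − 35.02 = 0.1000 psu.

0.10 psu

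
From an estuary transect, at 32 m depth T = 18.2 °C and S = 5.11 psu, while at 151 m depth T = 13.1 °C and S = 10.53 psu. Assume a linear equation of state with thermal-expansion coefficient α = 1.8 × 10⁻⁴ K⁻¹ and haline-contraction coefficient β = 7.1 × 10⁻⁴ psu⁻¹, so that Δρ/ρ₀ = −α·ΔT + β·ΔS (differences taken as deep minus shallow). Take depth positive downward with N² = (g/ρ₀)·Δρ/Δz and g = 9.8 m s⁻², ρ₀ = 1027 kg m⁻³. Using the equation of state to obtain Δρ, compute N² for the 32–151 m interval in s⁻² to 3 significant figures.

3.93 × 10⁻⁴ s⁻²

ΔT = -5.1 K, ΔS = +5.42 psu (deep − shallow).
Δρ/ρ₀ = −αΔT + βΔS = 9.18 × 10⁻⁴ + 3.8482 × 10⁻³ = 4.7662 × 10⁻³, so Δρ ≈ 4.895 kg m⁻³.
N² = (g/ρ₀)·Δρ/Δz = g·(Δρ/ρ₀)/Δz = 9.8 × 4.7662 × 10⁻³ / 119 = 3.9251 × 10⁻⁴ s⁻² ≈ 3.93 × 10⁻⁴ s⁻².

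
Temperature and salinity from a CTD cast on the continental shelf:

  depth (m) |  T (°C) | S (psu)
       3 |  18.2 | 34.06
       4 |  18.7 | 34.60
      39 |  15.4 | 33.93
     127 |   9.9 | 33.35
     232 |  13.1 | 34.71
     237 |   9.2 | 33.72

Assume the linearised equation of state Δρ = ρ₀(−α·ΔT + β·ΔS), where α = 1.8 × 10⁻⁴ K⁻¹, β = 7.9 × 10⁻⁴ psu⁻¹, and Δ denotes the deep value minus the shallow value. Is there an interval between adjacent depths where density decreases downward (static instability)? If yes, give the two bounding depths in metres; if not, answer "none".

Evaluate Δρ/ρ₀ = −αΔT + βΔS across each adjacent pair:
  3–4 m: −αΔT+βΔS = −(1.8 × 10⁻⁴)(+0.5)+(7.9 × 10⁻⁴)(+0.54) = 3.4 × 10⁻⁴ → stable
  4–39 m: −αΔT+βΔS = −(1.8 × 10⁻⁴)(-3.3)+(7.9 × 10⁻⁴)(-0.67) = 6.5 × 10⁻⁵ → stable
  39–127 m: −αΔT+βΔS = −(1.8 × 10⁻⁴)(-5.5)+(7.9 × 10⁻⁴)(-0.58) = 5.3 × 10⁻⁴ → stable
  127–232 m: −αΔT+βΔS = −(1.8 × 10⁻⁴)(+3.2)+(7.9 × 10⁻⁴)(+1.36) = 5.0 × 10⁻⁴ → stable
  232–237 m: −αΔT+βΔS = −(1.8 × 10⁻⁴)(-3.9)+(7.9 × 10⁻⁴)(-0.99) = -8.0 × 10⁻⁵ → UNSTABLE
The 232–237 m interval has Δρ < 0: lighter water underlies denser water.

232–237 m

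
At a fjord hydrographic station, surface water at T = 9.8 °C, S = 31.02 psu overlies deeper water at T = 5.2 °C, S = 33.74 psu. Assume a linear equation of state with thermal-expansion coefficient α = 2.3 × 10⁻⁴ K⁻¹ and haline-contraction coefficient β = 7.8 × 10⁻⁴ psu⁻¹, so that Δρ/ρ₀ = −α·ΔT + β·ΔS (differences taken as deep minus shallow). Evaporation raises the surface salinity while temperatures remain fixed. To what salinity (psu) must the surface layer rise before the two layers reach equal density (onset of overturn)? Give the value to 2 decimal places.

Neutral buoyancy requires −α(T_deep − T_surf) + β(S_deep − S_surf′) = 0.
S_surf′ = S_deep − (α/β)·ΔT = 33.74 − (2.3 × 10⁻⁴/7.8 × 10⁻⁴)·(-4.6) = 35.0964 psu.
Increase required: 35.0964 − 31.02 = 4.0764 psu.

35.10 psu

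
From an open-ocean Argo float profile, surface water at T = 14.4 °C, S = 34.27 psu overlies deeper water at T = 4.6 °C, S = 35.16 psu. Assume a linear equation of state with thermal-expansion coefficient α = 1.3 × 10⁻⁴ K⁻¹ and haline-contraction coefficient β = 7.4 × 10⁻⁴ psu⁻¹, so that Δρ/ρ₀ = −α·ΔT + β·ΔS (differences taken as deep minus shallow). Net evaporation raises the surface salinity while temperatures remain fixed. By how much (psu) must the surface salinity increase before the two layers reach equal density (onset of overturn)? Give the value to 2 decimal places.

2.61 psu

Neutral buoyancy requires −α(T_deep − T_surf) + β(S_deep − S_surf′) = 0.
S_surf′ = S_deep − (α/β)·ΔT = 35.16 − (1.3 × 10⁻⁴/7.4 × 10⁻⁴)·(-9.8) = 36.8816 psu.
Increase required: 36.8816 − 34.27 = 2.6116 psu.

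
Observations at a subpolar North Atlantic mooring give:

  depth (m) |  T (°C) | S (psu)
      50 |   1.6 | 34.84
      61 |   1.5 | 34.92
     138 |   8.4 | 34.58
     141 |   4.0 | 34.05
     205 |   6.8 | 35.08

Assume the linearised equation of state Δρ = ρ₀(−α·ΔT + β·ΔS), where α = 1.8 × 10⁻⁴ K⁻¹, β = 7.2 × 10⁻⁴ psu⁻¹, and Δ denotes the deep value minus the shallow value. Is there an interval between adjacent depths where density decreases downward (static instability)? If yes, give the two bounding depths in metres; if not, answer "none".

Evaluate Δρ/ρ₀ = −αΔT + βΔS across each adjacent pair:
  50–61 m: −αΔT+βΔS = −(1.8 × 10⁻⁴)(-0.1)+(7.2 × 10⁻⁴)(+0.08) = 7.6 × 10⁻⁵ → stable
  61–138 m: −αΔT+βΔS = −(1.8 × 10⁻⁴)(+6.9)+(7.2 × 10⁻⁴)(-0.34) = -1.5 × 10⁻³ → UNSTABLE
  138–141 m: −αΔT+βΔS = −(1.8 × 10⁻⁴)(-4.4)+(7.2 × 10⁻⁴)(-0.53) = 4.1 × 10⁻⁴ → stable
  141–205 m: −αΔT+βΔS = −(1.8 × 10⁻⁴)(+2.8)+(7.2 × 10⁻⁴)(+1.03) = 2.4 × 10⁻⁴ → stable
The 61–138 m interval has Δρ < 0: lighter water underlies denser water.

61–138 m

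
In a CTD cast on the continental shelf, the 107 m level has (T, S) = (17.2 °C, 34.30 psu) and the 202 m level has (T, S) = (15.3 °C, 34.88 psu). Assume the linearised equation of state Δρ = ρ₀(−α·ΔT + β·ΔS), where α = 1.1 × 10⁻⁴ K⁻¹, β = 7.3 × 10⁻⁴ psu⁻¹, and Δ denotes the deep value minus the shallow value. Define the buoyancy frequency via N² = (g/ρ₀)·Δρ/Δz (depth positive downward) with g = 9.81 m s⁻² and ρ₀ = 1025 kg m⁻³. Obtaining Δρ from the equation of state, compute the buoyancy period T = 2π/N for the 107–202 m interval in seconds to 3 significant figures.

ΔT = -1.9 K, ΔS = +0.58 psu (deep − shallow).
Δρ/ρ₀ = −αΔT + βΔS = 2.09 × 10⁻⁴ + 4.234 × 10⁻⁴ = 6.324 × 10⁻⁴, so Δρ ≈ 0.6482 kg m⁻³.
N² = (g/ρ₀)·Δρ/Δz = g·(Δρ/ρ₀)/Δz = 9.81 × 6.324 × 10⁻⁴ / 95 = 6.5304 × 10⁻⁵ s⁻².
N = √(6.5304 × 10⁻⁵) = 8.0811 × 10⁻³ rad s⁻¹ → T = 2π/N = 777.52 s ≈ 778 s.

778 s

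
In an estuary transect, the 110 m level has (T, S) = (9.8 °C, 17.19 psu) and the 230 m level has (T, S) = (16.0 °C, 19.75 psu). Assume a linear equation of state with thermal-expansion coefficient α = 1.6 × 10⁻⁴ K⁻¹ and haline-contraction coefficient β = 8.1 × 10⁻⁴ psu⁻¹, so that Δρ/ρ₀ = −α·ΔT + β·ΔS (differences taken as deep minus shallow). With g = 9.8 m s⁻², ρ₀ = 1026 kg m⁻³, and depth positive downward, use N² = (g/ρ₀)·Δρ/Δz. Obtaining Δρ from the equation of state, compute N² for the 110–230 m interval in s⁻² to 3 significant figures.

ΔT = +6.2 K, ΔS = +2.56 psu (deep − shallow).
Δρ/ρ₀ = −αΔT + βΔS = -9.92 × 10⁻⁴ + 2.0736 × 10⁻³ = 1.0816 × 10⁻³, so Δρ ≈ 1.110 kg m⁻³.
N² = (g/ρ₀)·Δρ/Δz = g·(Δρ/ρ₀)/Δz = 9.8 × 1.0816 × 10⁻³ / 120 = 8.8331 × 10⁻⁵ s⁻² ≈ 8.83 × 10⁻⁵ s⁻².

8.83 × 10⁻⁵ s⁻²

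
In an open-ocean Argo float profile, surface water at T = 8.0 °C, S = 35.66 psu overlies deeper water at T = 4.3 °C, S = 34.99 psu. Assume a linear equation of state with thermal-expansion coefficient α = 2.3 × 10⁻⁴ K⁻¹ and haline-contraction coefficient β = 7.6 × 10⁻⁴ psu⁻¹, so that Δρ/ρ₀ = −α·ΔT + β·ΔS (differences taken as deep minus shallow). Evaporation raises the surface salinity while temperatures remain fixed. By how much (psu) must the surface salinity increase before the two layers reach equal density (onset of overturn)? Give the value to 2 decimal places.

0.45 psu

Neutral buoyancy requires −α(T_deep − T_surf) + β(S_deep − S_surf′) = 0.
S_surf′ = S_deep − (α/β)·ΔT = 34.99 − (2.3 × 10⁻⁴/7.6 × 10⁻⁴)·(-3.7) = 36.1097 psu.
Increase required: 36.1097 − 35.66 = 0.4497 psu.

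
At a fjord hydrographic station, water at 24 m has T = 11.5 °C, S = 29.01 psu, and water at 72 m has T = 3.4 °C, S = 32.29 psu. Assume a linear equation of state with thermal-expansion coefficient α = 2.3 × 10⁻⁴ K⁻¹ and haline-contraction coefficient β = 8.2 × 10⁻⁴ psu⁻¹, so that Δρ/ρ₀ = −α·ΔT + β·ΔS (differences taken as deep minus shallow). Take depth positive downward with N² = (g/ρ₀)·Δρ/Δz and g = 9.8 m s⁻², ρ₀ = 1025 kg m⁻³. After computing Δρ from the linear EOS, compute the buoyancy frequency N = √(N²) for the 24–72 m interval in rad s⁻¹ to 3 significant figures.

ΔT = -8.1 K, ΔS = +3.28 psu (deep − shallow).
Δρ/ρ₀ = −αΔT + βΔS = 1.863 × 10⁻³ + 2.6896 × 10⁻³ = 4.5526 × 10⁻³, so Δρ ≈ 4.666 kg m⁻³.
N² = (g/ρ₀)·Δρ/Δz = g·(Δρ/ρ₀)/Δz = 9.8 × 4.5526 × 10⁻³ / 48 = 9.2949 × 10⁻⁴ s⁻².
N = √(9.2949 × 10⁻⁴) = 0.030488 rad s⁻¹ ≈ 0.0305 rad s⁻¹.

0.0305 rad s⁻¹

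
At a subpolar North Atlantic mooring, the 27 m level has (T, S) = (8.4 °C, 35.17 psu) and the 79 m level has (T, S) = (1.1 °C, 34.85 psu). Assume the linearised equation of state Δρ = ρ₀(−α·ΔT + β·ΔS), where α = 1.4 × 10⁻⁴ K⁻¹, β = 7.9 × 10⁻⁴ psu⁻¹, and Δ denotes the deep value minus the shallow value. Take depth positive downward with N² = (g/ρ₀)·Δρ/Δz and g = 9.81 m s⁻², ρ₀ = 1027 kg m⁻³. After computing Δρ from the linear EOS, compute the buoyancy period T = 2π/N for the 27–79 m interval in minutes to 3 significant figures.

ΔT = -7.3 K, ΔS = -0.32 psu (deep − shallow).
Δρ/ρ₀ = −αΔT + βΔS = 1.022 × 10⁻³ − 2.528 × 10⁻⁴ = 7.692 × 10⁻⁴, so Δρ ≈ 0.7900 kg m⁻³.
N² = (g/ρ₀)·Δρ/Δz = g·(Δρ/ρ₀)/Δz = 9.81 × 7.692 × 10⁻⁴ / 52 = 1.4511 × 10⁻⁴ s⁻².
N = √(1.4511 × 10⁻⁴) = 0.012046 rad s⁻¹ → T = 2π/N = 521.60 s = 8.6933 min ≈ 8.69 min.

8.69 min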